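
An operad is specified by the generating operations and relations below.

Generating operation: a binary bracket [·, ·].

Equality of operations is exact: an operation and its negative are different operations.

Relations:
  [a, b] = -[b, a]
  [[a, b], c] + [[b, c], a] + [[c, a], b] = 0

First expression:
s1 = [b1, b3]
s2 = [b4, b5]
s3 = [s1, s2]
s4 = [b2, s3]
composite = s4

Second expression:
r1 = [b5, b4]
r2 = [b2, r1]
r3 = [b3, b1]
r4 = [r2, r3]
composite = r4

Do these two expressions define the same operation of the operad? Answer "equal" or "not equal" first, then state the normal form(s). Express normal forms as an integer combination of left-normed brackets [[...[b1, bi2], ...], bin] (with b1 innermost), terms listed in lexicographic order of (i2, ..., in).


not equal: they reduce to -[[[[b1, b3], b4], b5], b2] + [[[[b1, b3], b5], b4], b2] and -[[[[b1, b3], b2], b4], b5] + [[[[b1, b3], b2], b5], b4] + [[[[b1, b3], b4], b5], b2] - [[[[b1, b3], b5], b4], b2]

The first expression, normalized: -[[[[b1, b3], b4], b5], b2] + [[[[b1, b3], b5], b4], b2]
The second expression, normalized: -[[[[b1, b3], b2], b4], b5] + [[[[b1, b3], b2], b5], b4] + [[[[b1, b3], b4], b5], b2] - [[[[b1, b3], b5], b4], b2]
Different reductions; not equal.


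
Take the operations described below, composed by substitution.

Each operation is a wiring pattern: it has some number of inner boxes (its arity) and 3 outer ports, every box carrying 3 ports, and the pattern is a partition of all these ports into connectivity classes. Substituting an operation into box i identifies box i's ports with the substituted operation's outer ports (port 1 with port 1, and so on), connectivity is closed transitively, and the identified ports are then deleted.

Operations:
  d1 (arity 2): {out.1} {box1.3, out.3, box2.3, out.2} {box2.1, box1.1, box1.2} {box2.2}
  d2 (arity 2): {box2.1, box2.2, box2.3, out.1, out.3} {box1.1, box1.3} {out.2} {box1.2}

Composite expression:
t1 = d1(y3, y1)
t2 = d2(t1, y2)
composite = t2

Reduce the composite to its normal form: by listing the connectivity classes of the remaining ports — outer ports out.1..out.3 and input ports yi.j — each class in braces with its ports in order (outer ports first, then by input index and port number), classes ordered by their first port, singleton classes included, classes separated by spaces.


After gluing at d2, chains via deleted ports link the y-ports.
after d1, the pattern on (y3, y1) reads {out.1} {out.2, out.3, y1.3, y3.3} {y1.1, y3.1, y3.2} {y1.2} (out.j = its outer ports)
after d2, the pattern on (y3, y1, y2) reads {out.1, out.3, y2.1, y2.2, y2.3} {out.2} {y1.1, y3.1, y3.2} {y1.2} {y1.3, y3.3} (out.j = its outer ports)

{out.1, out.3, y2.1, y2.2, y2.3} {out.2} {y1.1, y3.1, y3.2} {y1.2} {y1.3, y3.3}


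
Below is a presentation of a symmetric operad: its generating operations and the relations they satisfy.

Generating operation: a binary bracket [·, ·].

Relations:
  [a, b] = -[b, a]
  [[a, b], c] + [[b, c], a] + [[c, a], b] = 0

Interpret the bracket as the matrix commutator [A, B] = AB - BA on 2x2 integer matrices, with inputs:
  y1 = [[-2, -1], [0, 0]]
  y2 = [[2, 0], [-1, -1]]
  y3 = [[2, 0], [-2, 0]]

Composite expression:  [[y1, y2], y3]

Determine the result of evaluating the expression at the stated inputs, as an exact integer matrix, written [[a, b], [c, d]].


[[-6, -6], [0, 6]]


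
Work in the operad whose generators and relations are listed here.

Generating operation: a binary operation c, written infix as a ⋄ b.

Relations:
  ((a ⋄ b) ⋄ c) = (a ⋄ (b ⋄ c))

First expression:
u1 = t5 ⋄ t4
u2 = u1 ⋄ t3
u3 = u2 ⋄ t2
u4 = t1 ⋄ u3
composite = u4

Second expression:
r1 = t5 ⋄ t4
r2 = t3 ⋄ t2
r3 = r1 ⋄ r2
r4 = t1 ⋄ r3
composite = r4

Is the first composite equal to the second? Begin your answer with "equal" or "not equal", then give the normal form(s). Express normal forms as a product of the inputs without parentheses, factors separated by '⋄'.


In normal form, the first expression is t1 ⋄ t5 ⋄ t4 ⋄ t3 ⋄ t2
In normal form, the second expression is t1 ⋄ t5 ⋄ t4 ⋄ t3 ⋄ t2
Identical normal forms: equal.

equal; both compose to t1 ⋄ t5 ⋄ t4 ⋄ t3 ⋄ t2


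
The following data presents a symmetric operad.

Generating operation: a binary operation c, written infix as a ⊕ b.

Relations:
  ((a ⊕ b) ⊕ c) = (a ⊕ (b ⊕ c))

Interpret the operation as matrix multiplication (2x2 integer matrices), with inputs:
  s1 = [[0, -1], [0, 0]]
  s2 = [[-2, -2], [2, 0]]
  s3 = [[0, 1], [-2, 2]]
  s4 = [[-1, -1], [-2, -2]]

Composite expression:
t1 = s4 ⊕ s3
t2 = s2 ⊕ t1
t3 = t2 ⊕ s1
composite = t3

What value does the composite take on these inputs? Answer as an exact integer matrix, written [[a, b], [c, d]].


(s4 ⊕ s3) = [[2, -3], [4, -6]]
(s2 ⊕ (s4 ⊕ s3)) = [[-12, 18], [4, -6]]
((s2 ⊕ (s4 ⊕ s3)) ⊕ s1) = [[0, 12], [0, -4]]

[[0, 12], [0, -4]]


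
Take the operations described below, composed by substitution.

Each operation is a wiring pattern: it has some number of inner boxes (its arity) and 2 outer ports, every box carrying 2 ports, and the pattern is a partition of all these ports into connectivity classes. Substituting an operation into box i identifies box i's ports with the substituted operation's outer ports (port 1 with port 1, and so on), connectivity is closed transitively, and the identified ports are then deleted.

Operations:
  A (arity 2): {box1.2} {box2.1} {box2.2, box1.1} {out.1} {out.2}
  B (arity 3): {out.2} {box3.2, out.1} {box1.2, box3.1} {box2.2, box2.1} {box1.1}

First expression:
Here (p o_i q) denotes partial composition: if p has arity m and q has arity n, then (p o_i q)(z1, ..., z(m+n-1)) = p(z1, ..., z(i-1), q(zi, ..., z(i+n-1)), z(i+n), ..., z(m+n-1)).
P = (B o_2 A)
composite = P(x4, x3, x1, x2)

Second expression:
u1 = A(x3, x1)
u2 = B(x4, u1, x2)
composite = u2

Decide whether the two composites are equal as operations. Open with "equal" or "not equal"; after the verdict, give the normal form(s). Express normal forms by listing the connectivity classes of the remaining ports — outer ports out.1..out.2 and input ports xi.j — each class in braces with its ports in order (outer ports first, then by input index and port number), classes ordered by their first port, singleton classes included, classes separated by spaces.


Reducing the first expression gives {out.1, x2.2} {out.2} {x1.1} {x1.2, x3.1} {x2.1, x4.2} {x3.2} {x4.1}
Reducing the second expression gives {out.1, x2.2} {out.2} {x1.1} {x1.2, x3.1} {x2.1, x4.2} {x3.2} {x4.1}
One common form — equal.

equal — both sides give {out.1, x2.2} {out.2} {x1.1} {x1.2, x3.1} {x2.1, x4.2} {x3.2} {x4.1}


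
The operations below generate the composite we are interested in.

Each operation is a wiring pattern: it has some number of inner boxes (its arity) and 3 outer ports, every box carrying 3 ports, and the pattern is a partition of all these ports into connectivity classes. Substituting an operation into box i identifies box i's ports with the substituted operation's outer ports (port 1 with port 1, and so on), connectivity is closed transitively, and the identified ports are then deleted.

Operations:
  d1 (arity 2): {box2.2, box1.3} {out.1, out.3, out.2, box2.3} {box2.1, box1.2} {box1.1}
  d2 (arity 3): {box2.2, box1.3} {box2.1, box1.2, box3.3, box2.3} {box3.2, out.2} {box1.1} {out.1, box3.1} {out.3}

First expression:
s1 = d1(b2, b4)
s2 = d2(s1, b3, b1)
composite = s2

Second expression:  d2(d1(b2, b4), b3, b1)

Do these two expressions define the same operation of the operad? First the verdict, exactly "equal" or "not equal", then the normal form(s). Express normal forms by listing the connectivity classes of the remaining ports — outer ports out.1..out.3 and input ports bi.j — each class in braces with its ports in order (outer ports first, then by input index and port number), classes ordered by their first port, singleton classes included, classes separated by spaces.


equal; both compose to {out.1, b1.1} {out.2, b1.2} {out.3} {b1.3, b3.1, b3.2, b3.3, b4.3} {b2.1} {b2.2, b4.1} {b2.3, b4.2}

The first expression, normalized: {out.1, b1.1} {out.2, b1.2} {out.3} {b1.3, b3.1, b3.2, b3.3, b4.3} {b2.1} {b2.2, b4.1} {b2.3, b4.2}
The second expression, normalized: {out.1, b1.1} {out.2, b1.2} {out.3} {b1.3, b3.1, b3.2, b3.3, b4.3} {b2.1} {b2.2, b4.1} {b2.3, b4.2}
Same normal form: equal.


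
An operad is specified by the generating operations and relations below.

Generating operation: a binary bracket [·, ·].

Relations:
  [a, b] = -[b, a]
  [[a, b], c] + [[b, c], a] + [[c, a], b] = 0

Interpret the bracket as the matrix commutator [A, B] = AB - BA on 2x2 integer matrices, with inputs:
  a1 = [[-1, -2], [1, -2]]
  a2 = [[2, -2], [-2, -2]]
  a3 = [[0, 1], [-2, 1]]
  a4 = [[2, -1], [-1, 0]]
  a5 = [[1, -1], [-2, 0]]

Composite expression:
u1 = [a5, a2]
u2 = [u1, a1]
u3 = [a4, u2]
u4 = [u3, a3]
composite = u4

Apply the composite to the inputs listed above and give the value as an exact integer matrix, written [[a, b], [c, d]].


[a5, a2] = [[-2, 2], [-6, 2]]
[[a5, a2], a1] = [[-10, 6], [-2, 10]]
[a4, [[a5, a2], a1]] = [[8, -8], [24, -8]]
[[a4, [[a5, a2], a1]], a3] = [[-8, 8], [8, 8]]

[[-8, 8], [8, 8]]


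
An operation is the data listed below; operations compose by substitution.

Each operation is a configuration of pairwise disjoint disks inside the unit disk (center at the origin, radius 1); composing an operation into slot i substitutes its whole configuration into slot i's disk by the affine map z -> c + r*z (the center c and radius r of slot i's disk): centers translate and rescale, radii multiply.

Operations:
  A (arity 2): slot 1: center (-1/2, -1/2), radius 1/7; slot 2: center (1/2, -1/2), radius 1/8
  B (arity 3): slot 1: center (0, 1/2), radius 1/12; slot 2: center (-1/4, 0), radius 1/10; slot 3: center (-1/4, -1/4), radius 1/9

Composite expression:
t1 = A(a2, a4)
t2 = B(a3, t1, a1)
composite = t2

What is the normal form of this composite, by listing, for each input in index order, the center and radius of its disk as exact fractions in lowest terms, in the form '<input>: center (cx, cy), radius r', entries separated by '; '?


a1: center (-1/4, -1/4), radius 1/9; a2: center (-3/10, -1/20), radius 1/70; a3: center (0, 1/2), radius 1/12; a4: center (-1/5, -1/20), radius 1/80

Below B, radii multiply path by path; the a-disk centers shift.
tracing a3 down its 1-map path: center (0, 1/2), radius 1/12
tracing a2 down its 2-map path: center (-3/10, -1/20), radius 1/70
tracing a4 down its 2-map path: center (-1/5, -1/20), radius 1/80
tracing a1 down its 1-map path: center (-1/4, -1/4), radius 1/9


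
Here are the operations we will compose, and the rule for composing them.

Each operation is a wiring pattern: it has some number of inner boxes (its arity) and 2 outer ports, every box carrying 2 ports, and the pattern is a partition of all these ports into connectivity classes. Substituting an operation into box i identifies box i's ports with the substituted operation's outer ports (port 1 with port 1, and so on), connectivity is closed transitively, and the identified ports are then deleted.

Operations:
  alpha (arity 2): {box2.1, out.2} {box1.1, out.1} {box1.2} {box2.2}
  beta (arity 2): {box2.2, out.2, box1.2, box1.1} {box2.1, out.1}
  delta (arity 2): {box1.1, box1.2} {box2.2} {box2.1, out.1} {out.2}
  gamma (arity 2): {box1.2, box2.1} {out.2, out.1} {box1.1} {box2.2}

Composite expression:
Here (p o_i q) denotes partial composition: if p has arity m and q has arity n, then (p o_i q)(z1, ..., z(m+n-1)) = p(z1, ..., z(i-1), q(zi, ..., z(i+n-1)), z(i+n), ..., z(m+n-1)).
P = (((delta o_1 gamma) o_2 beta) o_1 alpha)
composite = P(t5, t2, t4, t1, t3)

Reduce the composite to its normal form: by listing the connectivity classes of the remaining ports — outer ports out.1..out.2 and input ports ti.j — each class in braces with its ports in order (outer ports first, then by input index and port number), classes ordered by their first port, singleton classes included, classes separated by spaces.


Connectivity passes through glued delta-boundaries; trace each wire chain.
through alpha, on inputs (t5, t2): {out.1, t5.1} {out.2, t2.1} {t2.2} {t5.2} (out.j = stage outer ports)
through beta, on inputs (t4, t1): {out.1, t1.1} {out.2, t1.2, t4.1, t4.2} (out.j = stage outer ports)
through gamma, on inputs (t5, t2, t4, t1): {out.1, out.2} {t1.1, t2.1} {t1.2, t4.1, t4.2} {t2.2} {t5.1} {t5.2} (out.j = stage outer ports)
through delta, on inputs (t5, t2, t4, t1, t3): {out.1, t3.1} {out.2} {t1.1, t2.1} {t1.2, t4.1, t4.2} {t2.2} {t3.2} {t5.1} {t5.2} (out.j = stage outer ports)

{out.1, t3.1} {out.2} {t1.1, t2.1} {t1.2, t4.1, t4.2} {t2.2} {t3.2} {t5.1} {t5.2}


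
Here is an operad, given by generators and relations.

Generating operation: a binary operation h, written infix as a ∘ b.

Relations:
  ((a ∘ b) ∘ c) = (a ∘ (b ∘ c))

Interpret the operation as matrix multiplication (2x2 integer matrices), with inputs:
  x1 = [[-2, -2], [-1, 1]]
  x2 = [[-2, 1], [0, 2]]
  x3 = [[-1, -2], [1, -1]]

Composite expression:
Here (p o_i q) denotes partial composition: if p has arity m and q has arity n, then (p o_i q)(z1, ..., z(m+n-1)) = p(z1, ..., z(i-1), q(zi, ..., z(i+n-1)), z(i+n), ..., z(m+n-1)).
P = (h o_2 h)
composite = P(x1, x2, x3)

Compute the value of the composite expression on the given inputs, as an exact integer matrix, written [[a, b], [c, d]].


[[-10, -2], [-1, -5]]

(x2 ∘ x3) = [[3, 3], [2, -2]]
(x1 ∘ (x2 ∘ x3)) = [[-10, -2], [-1, -5]]


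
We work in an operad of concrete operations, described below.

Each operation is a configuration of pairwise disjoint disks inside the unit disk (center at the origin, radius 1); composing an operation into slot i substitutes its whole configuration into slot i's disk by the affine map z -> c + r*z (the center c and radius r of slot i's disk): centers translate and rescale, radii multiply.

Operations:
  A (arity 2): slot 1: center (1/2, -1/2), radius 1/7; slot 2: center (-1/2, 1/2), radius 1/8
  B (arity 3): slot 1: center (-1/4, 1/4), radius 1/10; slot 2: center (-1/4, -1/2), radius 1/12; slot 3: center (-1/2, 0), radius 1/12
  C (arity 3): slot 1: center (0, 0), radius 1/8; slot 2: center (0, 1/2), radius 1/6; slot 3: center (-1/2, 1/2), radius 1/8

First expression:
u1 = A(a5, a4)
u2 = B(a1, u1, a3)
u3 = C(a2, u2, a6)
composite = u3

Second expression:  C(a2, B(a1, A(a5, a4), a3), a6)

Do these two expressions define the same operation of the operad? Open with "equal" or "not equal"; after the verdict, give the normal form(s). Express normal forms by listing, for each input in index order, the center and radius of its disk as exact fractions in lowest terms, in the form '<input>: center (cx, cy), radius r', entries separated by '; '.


equal; the common form is a1: center (-1/24, 13/24), radius 1/60; a2: center (0, 0), radius 1/8; a3: center (-1/12, 1/2), radius 1/72; a4: center (-7/144, 61/144), radius 1/576; a5: center (-5/144, 59/144), radius 1/504; a6: center (-1/2, 1/2), radius 1/8

The first expression reduces to a1: center (-1/24, 13/24), radius 1/60; a2: center (0, 0), radius 1/8; a3: center (-1/12, 1/2), radius 1/72; a4: center (-7/144, 61/144), radius 1/576; a5: center (-5/144, 59/144), radius 1/504; a6: center (-1/2, 1/2), radius 1/8
The second expression reduces to a1: center (-1/24, 13/24), radius 1/60; a2: center (0, 0), radius 1/8; a3: center (-1/12, 1/2), radius 1/72; a4: center (-7/144, 61/144), radius 1/576; a5: center (-5/144, 59/144), radius 1/504; a6: center (-1/2, 1/2), radius 1/8
Same normal form: equal.


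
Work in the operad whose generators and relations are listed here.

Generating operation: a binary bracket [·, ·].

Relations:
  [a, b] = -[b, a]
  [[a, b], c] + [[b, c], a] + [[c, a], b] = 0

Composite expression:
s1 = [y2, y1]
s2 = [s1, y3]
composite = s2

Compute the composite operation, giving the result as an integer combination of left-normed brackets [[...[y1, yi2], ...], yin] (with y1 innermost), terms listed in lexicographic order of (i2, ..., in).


-[[y1, y2], y3]

Skip Jacobi rewriting: expand, keep y1-initial words, read off terms.
Composite bracket: [[y2, y1], y3]
Under [a, b] = ab - ba we get 4 signed associative words (2^2 = 4).
Words beginning with y1 determine it all:
  from y1y2y3, sign -1: term -[[y1, y2], y3]


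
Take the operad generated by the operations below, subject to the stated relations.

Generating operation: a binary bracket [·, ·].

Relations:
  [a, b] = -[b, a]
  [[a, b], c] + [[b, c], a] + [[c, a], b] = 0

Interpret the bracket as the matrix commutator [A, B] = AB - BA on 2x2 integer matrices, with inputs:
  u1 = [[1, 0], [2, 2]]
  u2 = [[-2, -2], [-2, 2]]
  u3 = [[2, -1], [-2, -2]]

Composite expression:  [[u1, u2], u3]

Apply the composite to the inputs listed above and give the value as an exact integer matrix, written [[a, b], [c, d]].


[u1, u2] = [[4, 2], [-10, -4]]
[[u1, u2], u3] = [[-14, -16], [-24, 14]]

[[-14, -16], [-24, 14]]


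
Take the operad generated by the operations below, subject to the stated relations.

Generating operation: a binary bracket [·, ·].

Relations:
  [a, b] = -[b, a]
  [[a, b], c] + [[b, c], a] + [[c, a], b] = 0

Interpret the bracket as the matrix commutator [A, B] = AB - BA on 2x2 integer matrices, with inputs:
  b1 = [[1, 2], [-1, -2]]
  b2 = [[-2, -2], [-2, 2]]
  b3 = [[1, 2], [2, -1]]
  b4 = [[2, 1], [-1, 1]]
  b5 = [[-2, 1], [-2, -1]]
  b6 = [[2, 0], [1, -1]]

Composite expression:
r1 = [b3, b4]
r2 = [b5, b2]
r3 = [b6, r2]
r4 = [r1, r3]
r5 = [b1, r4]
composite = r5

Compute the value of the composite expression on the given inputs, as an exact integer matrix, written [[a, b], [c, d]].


[[-720, -144], [1008, 720]]

[b3, b4] = [[-4, 0], [4, 4]]
[b5, b2] = [[-6, 6], [6, 6]]
[b6, [b5, b2]] = [[-6, 18], [-30, 6]]
[[b3, b4], [b6, [b5, b2]]] = [[-72, -144], [-288, 72]]
[b1, [[b3, b4], [b6, [b5, b2]]]] = [[-720, -144], [1008, 720]]


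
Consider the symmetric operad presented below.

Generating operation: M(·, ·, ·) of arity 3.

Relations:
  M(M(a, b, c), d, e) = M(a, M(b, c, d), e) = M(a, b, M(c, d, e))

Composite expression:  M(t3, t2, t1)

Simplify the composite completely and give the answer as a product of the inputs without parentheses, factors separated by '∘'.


t3 ∘ t2 ∘ t1

Under associativity of M, the answer is the t's in reading order.
M(t3, t2, t1) flattens to t3 ∘ t2 ∘ t1


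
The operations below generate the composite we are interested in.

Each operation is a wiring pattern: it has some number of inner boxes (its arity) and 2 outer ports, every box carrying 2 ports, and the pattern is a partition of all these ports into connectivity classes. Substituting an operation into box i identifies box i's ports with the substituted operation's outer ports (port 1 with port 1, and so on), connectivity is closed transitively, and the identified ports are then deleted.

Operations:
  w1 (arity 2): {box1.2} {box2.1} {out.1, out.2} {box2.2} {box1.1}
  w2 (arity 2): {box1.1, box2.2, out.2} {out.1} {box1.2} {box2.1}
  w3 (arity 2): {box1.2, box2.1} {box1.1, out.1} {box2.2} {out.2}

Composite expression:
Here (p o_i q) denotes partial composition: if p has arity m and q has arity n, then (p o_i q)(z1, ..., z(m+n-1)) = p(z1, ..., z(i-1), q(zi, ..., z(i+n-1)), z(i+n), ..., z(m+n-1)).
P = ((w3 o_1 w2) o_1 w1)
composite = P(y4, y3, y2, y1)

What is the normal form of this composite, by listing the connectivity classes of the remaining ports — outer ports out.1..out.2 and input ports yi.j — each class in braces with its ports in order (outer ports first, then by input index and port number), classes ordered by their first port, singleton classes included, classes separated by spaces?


{out.1} {out.2} {y1.1, y2.2} {y1.2} {y2.1} {y3.1} {y3.2} {y4.1} {y4.2}

Reachability decides: close wires over w3-identified ports.
the subtree at w1 composes to {out.1, out.2} {y3.1} {y3.2} {y4.1} {y4.2} on (y4, y3); out.j = own outer ports
the subtree at w2 composes to {out.1} {out.2, y2.2} {y2.1} {y3.1} {y3.2} {y4.1} {y4.2} on (y4, y3, y2); out.j = own outer ports
the subtree at w3 composes to {out.1} {out.2} {y1.1, y2.2} {y1.2} {y2.1} {y3.1} {y3.2} {y4.1} {y4.2} on (y4, y3, y2, y1); out.j = own outer ports


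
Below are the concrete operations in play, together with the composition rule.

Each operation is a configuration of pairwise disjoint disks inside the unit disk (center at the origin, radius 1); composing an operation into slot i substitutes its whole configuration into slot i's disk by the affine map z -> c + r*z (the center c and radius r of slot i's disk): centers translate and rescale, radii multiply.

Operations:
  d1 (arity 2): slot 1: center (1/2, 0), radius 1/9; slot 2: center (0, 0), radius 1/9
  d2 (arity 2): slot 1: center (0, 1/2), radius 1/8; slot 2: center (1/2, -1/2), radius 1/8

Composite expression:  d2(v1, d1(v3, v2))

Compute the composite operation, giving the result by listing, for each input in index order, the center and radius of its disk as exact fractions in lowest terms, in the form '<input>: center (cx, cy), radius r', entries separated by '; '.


v1: center (0, 1/2), radius 1/8; v2: center (1/2, -1/2), radius 1/72; v3: center (9/16, -1/2), radius 1/72

Affine substitution under d2: radii multiply and v-centers shift.
v1 passes through 1 substitution, ending at center (0, 1/2), radius 1/8
v3 passes through 2 substitutions, ending at center (9/16, -1/2), radius 1/72
v2 passes through 2 substitutions, ending at center (1/2, -1/2), radius 1/72


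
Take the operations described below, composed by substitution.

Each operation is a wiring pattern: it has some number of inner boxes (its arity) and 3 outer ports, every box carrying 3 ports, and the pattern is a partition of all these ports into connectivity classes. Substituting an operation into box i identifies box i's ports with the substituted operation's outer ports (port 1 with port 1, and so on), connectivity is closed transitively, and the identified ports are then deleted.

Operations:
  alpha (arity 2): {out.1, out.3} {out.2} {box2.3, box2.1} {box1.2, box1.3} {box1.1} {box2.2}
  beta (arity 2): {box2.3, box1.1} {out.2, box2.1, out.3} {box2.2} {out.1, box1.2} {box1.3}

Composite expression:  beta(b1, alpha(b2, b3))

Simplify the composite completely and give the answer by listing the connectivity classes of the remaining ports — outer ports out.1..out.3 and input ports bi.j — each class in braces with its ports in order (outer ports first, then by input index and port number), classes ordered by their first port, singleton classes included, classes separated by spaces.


Treat the ports identified at beta as solder joints: merge, then drop.
alpha over (b2, b3) gives {out.1, out.3} {out.2} {b2.1} {b2.2, b2.3} {b3.1, b3.3} {b3.2}, out.j being that stage's outer ports
beta over (b1, b2, b3) gives {out.1, b1.2} {out.2, out.3, b1.1} {b1.3} {b2.1} {b2.2, b2.3} {b3.1, b3.3} {b3.2}, out.j being that stage's outer ports

{out.1, b1.2} {out.2, out.3, b1.1} {b1.3} {b2.1} {b2.2, b2.3} {b3.1, b3.3} {b3.2}


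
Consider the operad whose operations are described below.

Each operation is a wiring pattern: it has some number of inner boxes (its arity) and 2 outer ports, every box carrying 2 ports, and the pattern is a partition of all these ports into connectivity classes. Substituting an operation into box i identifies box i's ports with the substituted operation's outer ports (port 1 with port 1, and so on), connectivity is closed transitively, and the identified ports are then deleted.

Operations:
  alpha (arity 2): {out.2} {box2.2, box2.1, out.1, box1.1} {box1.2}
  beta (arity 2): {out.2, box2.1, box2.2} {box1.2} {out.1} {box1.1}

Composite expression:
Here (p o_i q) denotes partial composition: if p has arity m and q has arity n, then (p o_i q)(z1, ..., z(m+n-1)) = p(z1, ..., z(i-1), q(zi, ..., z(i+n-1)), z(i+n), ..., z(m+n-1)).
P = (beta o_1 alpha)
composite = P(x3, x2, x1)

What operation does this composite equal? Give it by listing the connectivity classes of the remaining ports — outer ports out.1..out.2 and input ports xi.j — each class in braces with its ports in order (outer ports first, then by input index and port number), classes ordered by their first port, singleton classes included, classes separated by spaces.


Connectivity passes through glued beta-boundaries; trace each wire chain.
after alpha, the pattern on (x3, x2) reads {out.1, x2.1, x2.2, x3.1} {out.2} {x3.2} (out.j = its outer ports)
after beta, the pattern on (x3, x2, x1) reads {out.1} {out.2, x1.1, x1.2} {x2.1, x2.2, x3.1} {x3.2} (out.j = its outer ports)

{out.1} {out.2, x1.1, x1.2} {x2.1, x2.2, x3.1} {x3.2}


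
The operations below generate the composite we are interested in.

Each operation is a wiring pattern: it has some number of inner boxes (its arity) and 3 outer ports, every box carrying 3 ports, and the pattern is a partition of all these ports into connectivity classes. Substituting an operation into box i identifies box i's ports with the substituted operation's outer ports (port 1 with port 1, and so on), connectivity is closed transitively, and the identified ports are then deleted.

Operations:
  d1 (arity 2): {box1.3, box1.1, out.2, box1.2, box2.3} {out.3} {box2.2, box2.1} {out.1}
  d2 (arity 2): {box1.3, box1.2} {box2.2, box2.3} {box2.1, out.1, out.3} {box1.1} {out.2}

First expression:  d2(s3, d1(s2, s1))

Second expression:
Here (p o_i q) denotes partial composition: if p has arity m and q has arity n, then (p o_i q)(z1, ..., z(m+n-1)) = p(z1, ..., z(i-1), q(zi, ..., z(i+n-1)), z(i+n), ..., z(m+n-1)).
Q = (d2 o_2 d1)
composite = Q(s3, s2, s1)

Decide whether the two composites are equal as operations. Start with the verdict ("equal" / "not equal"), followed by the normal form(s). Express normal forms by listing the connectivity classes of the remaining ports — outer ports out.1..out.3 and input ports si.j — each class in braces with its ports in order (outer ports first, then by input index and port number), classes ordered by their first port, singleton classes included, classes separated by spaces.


equal; both compose to {out.1, out.3} {out.2} {s1.1, s1.2} {s1.3, s2.1, s2.2, s2.3} {s3.1} {s3.2, s3.3}

Normal form of the first expression: {out.1, out.3} {out.2} {s1.1, s1.2} {s1.3, s2.1, s2.2, s2.3} {s3.1} {s3.2, s3.3}
Normal form of the second expression: {out.1, out.3} {out.2} {s1.1, s1.2} {s1.3, s2.1, s2.2, s2.3} {s3.1} {s3.2, s3.3}
The normal forms match — equal.


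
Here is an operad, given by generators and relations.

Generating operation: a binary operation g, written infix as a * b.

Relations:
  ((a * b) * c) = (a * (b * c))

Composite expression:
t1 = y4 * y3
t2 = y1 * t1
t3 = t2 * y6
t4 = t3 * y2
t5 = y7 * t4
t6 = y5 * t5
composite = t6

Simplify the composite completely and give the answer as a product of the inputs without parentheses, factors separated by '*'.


y5 * y7 * y1 * y4 * y3 * y6 * y2

Under associativity of g, the answer is the y's in reading order.
(y4 * y3) spells out as y4 * y3
(y1 * (y4 * y3)) spells out as y1 * y4 * y3
((y1 * (y4 * y3)) * y6) spells out as y1 * y4 * y3 * y6
(((y1 * (y4 * y3)) * y6) * y2) spells out as y1 * y4 * y3 * y6 * y2
(y7 * (((y1 * (y4 * y3)) * y6) * y2)) spells out as y7 * y1 * y4 * y3 * y6 * y2
(y5 * (y7 * (((y1 * (y4 * y3)) * y6) * y2))) spells out as y5 * y7 * y1 * y4 * y3 * y6 * y2


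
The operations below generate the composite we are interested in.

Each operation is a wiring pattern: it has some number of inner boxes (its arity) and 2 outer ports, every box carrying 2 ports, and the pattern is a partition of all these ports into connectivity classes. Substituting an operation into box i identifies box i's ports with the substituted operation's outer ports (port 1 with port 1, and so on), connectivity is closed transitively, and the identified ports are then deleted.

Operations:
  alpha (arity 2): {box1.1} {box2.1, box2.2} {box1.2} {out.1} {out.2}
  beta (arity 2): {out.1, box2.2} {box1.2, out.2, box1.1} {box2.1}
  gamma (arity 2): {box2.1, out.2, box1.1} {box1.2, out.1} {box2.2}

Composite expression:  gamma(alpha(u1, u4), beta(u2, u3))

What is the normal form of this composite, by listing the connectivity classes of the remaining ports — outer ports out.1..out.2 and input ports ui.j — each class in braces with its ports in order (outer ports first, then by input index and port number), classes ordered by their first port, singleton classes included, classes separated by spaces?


{out.1} {out.2, u3.2} {u1.1} {u1.2} {u2.1, u2.2} {u3.1} {u4.1, u4.2}

Reachability decides: close wires over gamma-identified ports.
composing alpha on (u1, u4), with out.j its own outer ports: {out.1} {out.2} {u1.1} {u1.2} {u4.1, u4.2}
composing beta on (u2, u3), with out.j its own outer ports: {out.1, u3.2} {out.2, u2.1, u2.2} {u3.1}
composing gamma on (u1, u4, u2, u3), with out.j its own outer ports: {out.1} {out.2, u3.2} {u1.1} {u1.2} {u2.1, u2.2} {u3.1} {u4.1, u4.2}


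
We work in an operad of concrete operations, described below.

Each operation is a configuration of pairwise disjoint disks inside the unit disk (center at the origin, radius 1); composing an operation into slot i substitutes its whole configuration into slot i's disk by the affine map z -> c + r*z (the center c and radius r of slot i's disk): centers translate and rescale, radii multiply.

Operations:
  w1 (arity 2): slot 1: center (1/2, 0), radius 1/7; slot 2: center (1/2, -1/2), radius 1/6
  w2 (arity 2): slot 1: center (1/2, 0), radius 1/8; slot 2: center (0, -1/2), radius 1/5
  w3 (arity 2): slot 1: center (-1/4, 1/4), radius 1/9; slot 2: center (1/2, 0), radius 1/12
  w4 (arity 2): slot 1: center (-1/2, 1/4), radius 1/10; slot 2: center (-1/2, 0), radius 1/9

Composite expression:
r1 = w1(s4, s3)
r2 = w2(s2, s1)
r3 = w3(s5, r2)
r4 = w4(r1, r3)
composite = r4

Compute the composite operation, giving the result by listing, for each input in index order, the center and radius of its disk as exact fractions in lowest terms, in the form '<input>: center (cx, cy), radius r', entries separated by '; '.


s1: center (-4/9, -1/216), radius 1/540; s2: center (-95/216, 0), radius 1/864; s3: center (-9/20, 1/5), radius 1/60; s4: center (-9/20, 1/4), radius 1/70; s5: center (-19/36, 1/36), radius 1/81

Affine substitution under w4: radii multiply and s-centers shift.
s4: after 2 affine steps, its disk has center (-9/20, 1/4), radius 1/70
s3: after 2 affine steps, its disk has center (-9/20, 1/5), radius 1/60
s5: after 2 affine steps, its disk has center (-19/36, 1/36), radius 1/81
s2: after 3 affine steps, its disk has center (-95/216, 0), radius 1/864
s1: after 3 affine steps, its disk has center (-4/9, -1/216), radius 1/540


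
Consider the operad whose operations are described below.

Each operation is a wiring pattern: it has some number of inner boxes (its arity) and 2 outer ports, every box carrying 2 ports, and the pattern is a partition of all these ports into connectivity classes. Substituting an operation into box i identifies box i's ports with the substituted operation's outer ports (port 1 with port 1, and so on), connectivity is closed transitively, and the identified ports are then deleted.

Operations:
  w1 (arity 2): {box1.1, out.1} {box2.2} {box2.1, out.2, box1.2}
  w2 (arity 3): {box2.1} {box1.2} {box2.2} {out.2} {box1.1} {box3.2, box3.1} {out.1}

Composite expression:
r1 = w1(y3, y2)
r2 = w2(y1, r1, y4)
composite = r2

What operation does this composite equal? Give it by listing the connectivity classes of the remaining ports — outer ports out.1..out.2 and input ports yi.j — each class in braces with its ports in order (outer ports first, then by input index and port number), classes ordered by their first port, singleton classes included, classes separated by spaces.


{out.1} {out.2} {y1.1} {y1.2} {y2.1, y3.2} {y2.2} {y3.1} {y4.1, y4.2}


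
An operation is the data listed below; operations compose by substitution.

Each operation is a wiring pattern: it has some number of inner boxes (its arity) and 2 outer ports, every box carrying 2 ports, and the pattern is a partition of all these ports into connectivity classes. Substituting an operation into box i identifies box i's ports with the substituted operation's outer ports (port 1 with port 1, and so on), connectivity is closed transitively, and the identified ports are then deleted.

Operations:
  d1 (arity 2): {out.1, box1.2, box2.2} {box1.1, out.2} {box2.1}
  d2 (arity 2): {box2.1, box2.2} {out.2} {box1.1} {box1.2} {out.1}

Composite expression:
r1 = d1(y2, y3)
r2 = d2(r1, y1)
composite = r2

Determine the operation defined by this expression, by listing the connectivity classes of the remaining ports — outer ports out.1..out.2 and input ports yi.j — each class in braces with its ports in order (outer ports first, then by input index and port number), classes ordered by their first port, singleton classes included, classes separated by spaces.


{out.1} {out.2} {y1.1, y1.2} {y2.1} {y2.2, y3.2} {y3.1}

Two ports join when wires chain via d2-identified ports.
d1 over (y2, y3) gives {out.1, y2.2, y3.2} {out.2, y2.1} {y3.1}, out.j being that stage's outer ports
d2 over (y2, y3, y1) gives {out.1} {out.2} {y1.1, y1.2} {y2.1} {y2.2, y3.2} {y3.1}, out.j being that stage's outer ports


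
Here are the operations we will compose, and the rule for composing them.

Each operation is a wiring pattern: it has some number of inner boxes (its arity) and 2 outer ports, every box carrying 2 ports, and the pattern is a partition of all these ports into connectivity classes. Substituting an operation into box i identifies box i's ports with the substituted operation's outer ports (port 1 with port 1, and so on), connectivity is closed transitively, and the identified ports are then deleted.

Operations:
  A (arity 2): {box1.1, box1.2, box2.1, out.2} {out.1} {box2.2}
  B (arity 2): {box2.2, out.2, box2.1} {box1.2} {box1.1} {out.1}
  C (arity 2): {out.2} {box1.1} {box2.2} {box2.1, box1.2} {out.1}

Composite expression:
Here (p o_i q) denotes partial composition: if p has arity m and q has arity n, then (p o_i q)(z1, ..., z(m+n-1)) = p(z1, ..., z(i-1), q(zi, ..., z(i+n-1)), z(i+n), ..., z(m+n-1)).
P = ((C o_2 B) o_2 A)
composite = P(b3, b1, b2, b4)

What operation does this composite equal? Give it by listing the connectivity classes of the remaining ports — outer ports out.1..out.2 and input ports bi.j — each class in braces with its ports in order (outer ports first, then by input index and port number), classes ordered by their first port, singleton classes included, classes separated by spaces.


Substituting into C glues patterns; closure does the rest.
stage A: inputs (b1, b2), connectivity {out.1} {out.2, b1.1, b1.2, b2.1} {b2.2}, out.j its boundary
stage B: inputs (b1, b2, b4), connectivity {out.1} {out.2, b4.1, b4.2} {b1.1, b1.2, b2.1} {b2.2}, out.j its boundary
stage C: inputs (b3, b1, b2, b4), connectivity {out.1} {out.2} {b1.1, b1.2, b2.1} {b2.2} {b3.1} {b3.2} {b4.1, b4.2}, out.j its boundary

{out.1} {out.2} {b1.1, b1.2, b2.1} {b2.2} {b3.1} {b3.2} {b4.1, b4.2}


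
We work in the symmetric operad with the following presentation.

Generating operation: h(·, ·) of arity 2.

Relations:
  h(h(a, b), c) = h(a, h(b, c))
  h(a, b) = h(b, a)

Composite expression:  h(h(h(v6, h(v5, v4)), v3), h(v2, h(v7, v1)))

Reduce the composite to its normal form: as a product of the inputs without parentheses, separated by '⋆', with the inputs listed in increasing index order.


v1 ⋆ v2 ⋆ v3 ⋆ v4 ⋆ v5 ⋆ v6 ⋆ v7


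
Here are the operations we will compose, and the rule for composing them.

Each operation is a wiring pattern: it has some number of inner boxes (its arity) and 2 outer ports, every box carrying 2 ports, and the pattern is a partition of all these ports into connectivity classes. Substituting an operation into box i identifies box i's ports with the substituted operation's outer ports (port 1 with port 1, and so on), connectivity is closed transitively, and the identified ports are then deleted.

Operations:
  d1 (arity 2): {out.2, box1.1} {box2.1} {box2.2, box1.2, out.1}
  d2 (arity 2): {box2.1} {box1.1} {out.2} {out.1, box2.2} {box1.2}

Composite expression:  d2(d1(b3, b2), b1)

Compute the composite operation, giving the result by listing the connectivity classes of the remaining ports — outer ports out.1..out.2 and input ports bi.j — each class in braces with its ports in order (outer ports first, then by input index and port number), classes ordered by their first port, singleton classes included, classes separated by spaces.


Substituting into d2 glues patterns; closure does the rest.
composing d1 on (b3, b2), with out.j its own outer ports: {out.1, b2.2, b3.2} {out.2, b3.1} {b2.1}
composing d2 on (b3, b2, b1), with out.j its own outer ports: {out.1, b1.2} {out.2} {b1.1} {b2.1} {b2.2, b3.2} {b3.1}

{out.1, b1.2} {out.2} {b1.1} {b2.1} {b2.2, b3.2} {b3.1}


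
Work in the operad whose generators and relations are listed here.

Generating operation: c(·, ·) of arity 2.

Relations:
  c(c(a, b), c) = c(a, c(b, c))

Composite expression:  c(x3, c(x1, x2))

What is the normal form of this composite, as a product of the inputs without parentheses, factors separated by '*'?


x3 * x1 * x2


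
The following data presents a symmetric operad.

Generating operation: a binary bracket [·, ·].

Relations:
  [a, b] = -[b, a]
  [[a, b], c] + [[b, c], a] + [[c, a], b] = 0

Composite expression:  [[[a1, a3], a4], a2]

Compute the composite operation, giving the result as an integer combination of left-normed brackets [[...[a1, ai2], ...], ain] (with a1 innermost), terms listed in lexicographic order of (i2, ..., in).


[[[a1, a3], a4], a2]


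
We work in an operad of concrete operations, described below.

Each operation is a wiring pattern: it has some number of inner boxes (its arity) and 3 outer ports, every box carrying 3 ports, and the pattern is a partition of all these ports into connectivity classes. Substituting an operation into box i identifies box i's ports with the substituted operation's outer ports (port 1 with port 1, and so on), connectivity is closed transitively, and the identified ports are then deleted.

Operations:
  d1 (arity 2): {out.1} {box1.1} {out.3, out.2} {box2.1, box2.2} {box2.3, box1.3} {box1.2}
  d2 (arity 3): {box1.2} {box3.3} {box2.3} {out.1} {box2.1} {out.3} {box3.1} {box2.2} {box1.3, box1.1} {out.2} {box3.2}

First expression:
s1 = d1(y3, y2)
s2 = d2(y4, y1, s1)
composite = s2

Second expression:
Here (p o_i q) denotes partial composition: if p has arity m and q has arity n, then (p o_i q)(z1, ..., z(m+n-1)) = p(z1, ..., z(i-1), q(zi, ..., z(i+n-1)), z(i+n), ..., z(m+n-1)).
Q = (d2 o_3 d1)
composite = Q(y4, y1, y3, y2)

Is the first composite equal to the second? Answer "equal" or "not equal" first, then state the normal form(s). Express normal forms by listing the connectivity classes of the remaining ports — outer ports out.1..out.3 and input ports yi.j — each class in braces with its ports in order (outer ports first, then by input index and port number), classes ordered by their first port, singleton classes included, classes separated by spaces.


The first expression, normalized: {out.1} {out.2} {out.3} {y1.1} {y1.2} {y1.3} {y2.1, y2.2} {y2.3, y3.3} {y3.1} {y3.2} {y4.1, y4.3} {y4.2}
The second expression, normalized: {out.1} {out.2} {out.3} {y1.1} {y1.2} {y1.3} {y2.1, y2.2} {y2.3, y3.3} {y3.1} {y3.2} {y4.1, y4.3} {y4.2}
One common form — equal.

equal; the common form is {out.1} {out.2} {out.3} {y1.1} {y1.2} {y1.3} {y2.1, y2.2} {y2.3, y3.3} {y3.1} {y3.2} {y4.1, y4.3} {y4.2}


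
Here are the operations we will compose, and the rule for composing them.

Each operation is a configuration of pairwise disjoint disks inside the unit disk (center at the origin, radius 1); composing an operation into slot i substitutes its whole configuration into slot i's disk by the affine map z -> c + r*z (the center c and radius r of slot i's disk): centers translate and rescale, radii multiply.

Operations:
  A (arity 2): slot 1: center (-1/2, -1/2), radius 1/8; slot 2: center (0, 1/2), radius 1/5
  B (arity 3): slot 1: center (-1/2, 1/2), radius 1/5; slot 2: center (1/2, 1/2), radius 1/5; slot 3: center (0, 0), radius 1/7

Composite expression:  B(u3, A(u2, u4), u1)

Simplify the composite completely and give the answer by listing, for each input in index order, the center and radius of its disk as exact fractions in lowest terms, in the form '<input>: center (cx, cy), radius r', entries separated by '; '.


u1: center (0, 0), radius 1/7; u2: center (2/5, 2/5), radius 1/40; u3: center (-1/2, 1/2), radius 1/5; u4: center (1/2, 3/5), radius 1/25
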